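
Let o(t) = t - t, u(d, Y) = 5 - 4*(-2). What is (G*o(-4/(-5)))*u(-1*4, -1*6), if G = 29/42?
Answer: 0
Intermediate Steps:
G = 29/42 (G = 29*(1/42) = 29/42 ≈ 0.69048)
u(d, Y) = 13 (u(d, Y) = 5 + 8 = 13)
o(t) = 0
(G*o(-4/(-5)))*u(-1*4, -1*6) = ((29/42)*0)*13 = 0*13 = 0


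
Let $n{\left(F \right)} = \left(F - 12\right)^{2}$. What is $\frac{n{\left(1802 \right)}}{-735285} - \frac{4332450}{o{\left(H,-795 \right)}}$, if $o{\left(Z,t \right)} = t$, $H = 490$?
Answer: $\frac{42440509850}{7794021} \approx 5445.3$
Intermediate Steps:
$n{\left(F \right)} = \left(-12 + F\right)^{2}$
$\frac{n{\left(1802 \right)}}{-735285} - \frac{4332450}{o{\left(H,-795 \right)}} = \frac{\left(-12 + 1802\right)^{2}}{-735285} - \frac{4332450}{-795} = 1790^{2} \left(- \frac{1}{735285}\right) - - \frac{288830}{53} = 3204100 \left(- \frac{1}{735285}\right) + \frac{288830}{53} = - \frac{640820}{147057} + \frac{288830}{53} = \frac{42440509850}{7794021}$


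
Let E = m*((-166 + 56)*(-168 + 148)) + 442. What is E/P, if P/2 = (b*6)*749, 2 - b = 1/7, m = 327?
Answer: 359921/8346 ≈ 43.125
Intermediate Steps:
b = 13/7 (b = 2 - 1/7 = 13/7 ≈ 1.8571)
P = 16692 (P = 2*(((13/7)*6)*749) = 2*((78/7)*749) = 2*8346 = 16692)
E = 719842 (E = 327*((-166 + 56)*(-168 + 148)) + 442 = 327*(-110*(-20)) + 442 = 327*2200 + 442 = 719400 + 442 = 719842)
E/P = 719842/16692 = 719842*(1/16692) = 359921/8346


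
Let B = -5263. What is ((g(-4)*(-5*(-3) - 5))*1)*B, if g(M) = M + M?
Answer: 421040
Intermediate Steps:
g(M) = 2*M
((g(-4)*(-5*(-3) - 5))*1)*B = (((2*(-4))*(-5*(-3) - 5))*1)*(-5263) = (-8*(15 - 5)*1)*(-5263) = (-8*10*1)*(-5263) = -80*1*(-5263) = -80*(-5263) = 421040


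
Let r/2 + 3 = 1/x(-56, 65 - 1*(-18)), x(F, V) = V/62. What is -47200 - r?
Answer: -3917226/83 ≈ -47196.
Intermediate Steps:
x(F, V) = V/62 (x(F, V) = V*(1/62) = V/62)
r = -374/83 (r = -6 + 2/(((65 - 1*(-18))/62)) = -6 + 2/(((65 + 18)/62)) = -6 + 2/(((1/62)*83)) = -6 + 2/(83/62) = -6 + 2*(62/83) = -6 + 124/83 = -374/83 ≈ -4.5060)
-47200 - r = -47200 - 1*(-374/83) = -47200 + 374/83 = -3917226/83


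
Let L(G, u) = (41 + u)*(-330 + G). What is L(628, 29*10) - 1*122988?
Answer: -24350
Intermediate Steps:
L(G, u) = (-330 + G)*(41 + u)
L(628, 29*10) - 1*122988 = (-13530 - 9570*10 + 41*628 + 628*(29*10)) - 1*122988 = (-13530 - 330*290 + 25748 + 628*290) - 122988 = (-13530 - 95700 + 25748 + 182120) - 122988 = 98638 - 122988 = -24350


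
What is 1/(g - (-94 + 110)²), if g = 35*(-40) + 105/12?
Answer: -4/6589 ≈ -0.00060707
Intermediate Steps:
g = -5565/4 (g = -1400 + 105*(1/12) = -1400 + 35/4 = -5565/4 ≈ -1391.3)
1/(g - (-94 + 110)²) = 1/(-5565/4 - (-94 + 110)²) = 1/(-5565/4 - 1*16²) = 1/(-5565/4 - 1*256) = 1/(-5565/4 - 256) = 1/(-6589/4) = -4/6589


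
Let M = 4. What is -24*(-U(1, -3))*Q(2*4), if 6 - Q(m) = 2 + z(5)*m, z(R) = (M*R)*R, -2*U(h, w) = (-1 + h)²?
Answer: 0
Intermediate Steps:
U(h, w) = -(-1 + h)²/2
z(R) = 4*R² (z(R) = (4*R)*R = 4*R²)
Q(m) = 4 - 100*m (Q(m) = 6 - (2 + (4*5²)*m) = 6 - (2 + (4*25)*m) = 6 - (2 + 100*m) = 6 + (-2 - 100*m) = 4 - 100*m)
-24*(-U(1, -3))*Q(2*4) = -24*(-(-1)*(-1 + 1)²/2)*(4 - 200*4) = -24*(-(-1)*0²/2)*(4 - 100*8) = -24*(-(-1)*0/2)*(4 - 800) = -24*(-1*0)*(-796) = -0*(-796) = -24*0 = 0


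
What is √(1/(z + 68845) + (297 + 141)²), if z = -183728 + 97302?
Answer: √59297361410903/17581 ≈ 438.00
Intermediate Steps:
z = -86426
√(1/(z + 68845) + (297 + 141)²) = √(1/(-86426 + 68845) + (297 + 141)²) = √(1/(-17581) + 438²) = √(-1/17581 + 191844) = √(3372809363/17581) = √59297361410903/17581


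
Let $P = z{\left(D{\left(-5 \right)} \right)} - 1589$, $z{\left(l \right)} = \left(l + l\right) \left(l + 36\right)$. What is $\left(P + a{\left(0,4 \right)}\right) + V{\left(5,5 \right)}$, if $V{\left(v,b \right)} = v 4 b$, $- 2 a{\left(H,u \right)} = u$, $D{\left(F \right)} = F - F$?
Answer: $-1491$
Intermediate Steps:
$D{\left(F \right)} = 0$
$a{\left(H,u \right)} = - \frac{u}{2}$
$V{\left(v,b \right)} = 4 b v$ ($V{\left(v,b \right)} = 4 v b = 4 b v$)
$z{\left(l \right)} = 2 l \left(36 + l\right)$
$P = -1589$ ($P = 2 \cdot 0 \left(36 + 0\right) - 1589 = 2 \cdot 0 \cdot 36 - 1589 = 0 - 1589 = -1589$)
$\left(P + a{\left(0,4 \right)}\right) + V{\left(5,5 \right)} = \left(-1589 - 2\right) + 4 \cdot 5 \cdot 5 = \left(-1589 - 2\right) + 100 = -1591 + 100 = -1491$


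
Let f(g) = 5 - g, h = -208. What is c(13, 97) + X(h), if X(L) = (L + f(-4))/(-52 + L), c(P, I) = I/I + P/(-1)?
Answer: -2921/260 ≈ -11.235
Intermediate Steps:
c(P, I) = 1 - P (c(P, I) = 1 + P*(-1) = 1 - P)
X(L) = (9 + L)/(-52 + L) (X(L) = (L + (5 - 1*(-4)))/(-52 + L) = (L + (5 + 4))/(-52 + L) = (L + 9)/(-52 + L) = (9 + L)/(-52 + L))
c(13, 97) + X(h) = (1 - 1*13) + (9 - 208)/(-52 - 208) = (1 - 13) - 199/(-260) = -12 - 1/260*(-199) = -12 + 199/260 = -2921/260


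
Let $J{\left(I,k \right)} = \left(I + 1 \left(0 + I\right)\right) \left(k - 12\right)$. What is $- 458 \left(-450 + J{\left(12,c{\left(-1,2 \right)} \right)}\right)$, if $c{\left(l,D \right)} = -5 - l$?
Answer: $381972$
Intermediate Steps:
$J{\left(I,k \right)} = 2 I \left(-12 + k\right)$ ($J{\left(I,k \right)} = \left(I + 1 I\right) \left(-12 + k\right) = \left(I + I\right) \left(-12 + k\right) = 2 I \left(-12 + k\right)$)
$- 458 \left(-450 + J{\left(12,c{\left(-1,2 \right)} \right)}\right) = - 458 \left(-450 + 2 \cdot 12 \left(-12 - 4\right)\right) = - 458 \left(-450 + 2 \cdot 12 \left(-16\right)\right) = - 458 \left(-450 - 384\right) = \left(-458\right) \left(-834\right) = 381972$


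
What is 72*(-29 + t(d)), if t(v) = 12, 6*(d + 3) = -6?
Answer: -1224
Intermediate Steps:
d = -4 (d = -3 + (⅙)*(-6) = -3 - 1 = -4)
72*(-29 + t(d)) = 72*(-29 + 12) = 72*(-17) = -1224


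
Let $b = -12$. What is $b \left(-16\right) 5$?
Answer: $960$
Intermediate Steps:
$b \left(-16\right) 5 = \left(-12\right) \left(-16\right) 5 = 192 \cdot 5 = 960$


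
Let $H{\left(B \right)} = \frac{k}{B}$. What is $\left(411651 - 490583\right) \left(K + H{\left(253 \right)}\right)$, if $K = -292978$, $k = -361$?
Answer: $\frac{5850739386940}{253} \approx 2.3125 \cdot 10^{10}$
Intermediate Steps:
$H{\left(B \right)} = - \frac{361}{B}$
$\left(411651 - 490583\right) \left(K + H{\left(253 \right)}\right) = \left(411651 - 490583\right) \left(-292978 - \frac{361}{253}\right) = - 78932 \left(-292978 - \frac{361}{253}\right) = \left(-78932\right) \left(- \frac{74123795}{253}\right) = \frac{5850739386940}{253}$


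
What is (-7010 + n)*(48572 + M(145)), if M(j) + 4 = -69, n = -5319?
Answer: -597944171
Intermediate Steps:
M(j) = -73 (M(j) = -4 - 69 = -73)
(-7010 + n)*(48572 + M(145)) = (-7010 - 5319)*(48572 - 73) = -12329*48499 = -597944171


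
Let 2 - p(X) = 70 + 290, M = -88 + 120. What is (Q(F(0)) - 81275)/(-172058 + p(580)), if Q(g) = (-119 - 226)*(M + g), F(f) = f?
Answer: 92315/172416 ≈ 0.53542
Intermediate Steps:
M = 32
p(X) = -358 (p(X) = 2 - (70 + 290) = 2 - 1*360 = 2 - 360 = -358)
Q(g) = -11040 - 345*g (Q(g) = (-119 - 226)*(32 + g) = -345*(32 + g) = -11040 - 345*g)
(Q(F(0)) - 81275)/(-172058 + p(580)) = ((-11040 - 345*0) - 81275)/(-172058 - 358) = ((-11040 + 0) - 81275)/(-172416) = (-11040 - 81275)*(-1/172416) = -92315*(-1/172416) = 92315/172416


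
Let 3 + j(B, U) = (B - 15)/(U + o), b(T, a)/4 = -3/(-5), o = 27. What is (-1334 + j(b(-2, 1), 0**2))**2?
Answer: 402483844/225 ≈ 1.7888e+6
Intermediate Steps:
b(T, a) = 12/5 (b(T, a) = 4*(-3/(-5)) = 4*(-3*(-1/5)) = 4*(3/5) = 12/5)
j(B, U) = -3 + (-15 + B)/(27 + U) (j(B, U) = -3 + (B - 15)/(U + 27) = -3 + (-15 + B)/(27 + U))
(-1334 + j(b(-2, 1), 0**2))**2 = (-1334 + (-96 + 12/5 - 3*0**2)/(27 + 0**2))**2 = (-1334 + (-96 + 12/5 - 3*0)/(27 + 0))**2 = (-1334 + (-96 + 12/5 + 0)/27)**2 = (-1334 + (1/27)*(-468/5))**2 = (-1334 - 52/15)**2 = (-20062/15)**2 = 402483844/225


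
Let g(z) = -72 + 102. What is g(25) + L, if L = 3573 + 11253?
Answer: 14856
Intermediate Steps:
L = 14826
g(z) = 30
g(25) + L = 30 + 14826 = 14856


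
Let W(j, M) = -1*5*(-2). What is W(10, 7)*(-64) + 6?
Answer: -634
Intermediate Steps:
W(j, M) = 10 (W(j, M) = -5*(-2) = 10)
W(10, 7)*(-64) + 6 = 10*(-64) + 6 = -640 + 6 = -634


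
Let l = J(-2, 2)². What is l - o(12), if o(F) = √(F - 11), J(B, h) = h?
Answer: 3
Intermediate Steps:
o(F) = √(-11 + F)
l = 4 (l = 2² = 4)
l - o(12) = 4 - √(-11 + 12) = 4 - √1 = 4 - 1*1 = 4 - 1 = 3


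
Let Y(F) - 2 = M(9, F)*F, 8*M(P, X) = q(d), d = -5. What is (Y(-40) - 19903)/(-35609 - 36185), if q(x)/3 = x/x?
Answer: 9958/35897 ≈ 0.27740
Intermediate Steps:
q(x) = 3 (q(x) = 3*(x/x) = 3*1 = 3)
M(P, X) = 3/8 (M(P, X) = (⅛)*3 = 3/8)
Y(F) = 2 + 3*F/8
(Y(-40) - 19903)/(-35609 - 36185) = ((2 + (3/8)*(-40)) - 19903)/(-35609 - 36185) = ((2 - 15) - 19903)/(-71794) = (-13 - 19903)*(-1/71794) = -19916*(-1/71794) = 9958/35897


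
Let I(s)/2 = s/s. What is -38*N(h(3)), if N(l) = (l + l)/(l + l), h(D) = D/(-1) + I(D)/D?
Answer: -38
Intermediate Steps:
I(s) = 2 (I(s) = 2*(s/s) = 2*1 = 2)
h(D) = -D + 2/D (h(D) = D/(-1) + 2/D = D*(-1) + 2/D = -D + 2/D)
N(l) = 1 (N(l) = (2*l)/((2*l)) = (2*l)*(1/(2*l)) = 1)
-38*N(h(3)) = -38*1 = -38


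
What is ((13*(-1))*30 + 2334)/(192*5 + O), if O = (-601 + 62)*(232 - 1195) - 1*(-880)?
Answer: 1944/520897 ≈ 0.0037320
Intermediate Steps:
O = 519937 (O = -539*(-963) + 880 = 519057 + 880 = 519937)
((13*(-1))*30 + 2334)/(192*5 + O) = ((13*(-1))*30 + 2334)/(192*5 + 519937) = (-13*30 + 2334)/(960 + 519937) = (-390 + 2334)/520897 = 1944*(1/520897) = 1944/520897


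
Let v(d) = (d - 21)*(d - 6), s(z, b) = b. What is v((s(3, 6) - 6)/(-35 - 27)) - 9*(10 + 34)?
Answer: -270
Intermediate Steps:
v(d) = (-21 + d)*(-6 + d)
v((s(3, 6) - 6)/(-35 - 27)) - 9*(10 + 34) = (126 + ((6 - 6)/(-35 - 27))² - 27*(6 - 6)/(-35 - 27)) - 9*(10 + 34) = (126 + (0/(-62))² - 0/(-62)) - 9*44 = (126 + (0*(-1/62))² - 0*(-1)/62) - 1*396 = (126 + 0² - 27*0) - 396 = (126 + 0 + 0) - 396 = 126 - 396 = -270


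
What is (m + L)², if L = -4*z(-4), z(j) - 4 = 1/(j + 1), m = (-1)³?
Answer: 2209/9 ≈ 245.44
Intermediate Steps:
m = -1
z(j) = 4 + 1/(1 + j) (z(j) = 4 + 1/(j + 1) = 4 + 1/(1 + j))
L = -44/3 (L = -4*(5 + 4*(-4))/(1 - 4) = -4*(5 - 16)/(-3) = -(-4)*(-11)/3 = -4*11/3 = -44/3 ≈ -14.667)
(m + L)² = (-1 - 44/3)² = (-47/3)² = 2209/9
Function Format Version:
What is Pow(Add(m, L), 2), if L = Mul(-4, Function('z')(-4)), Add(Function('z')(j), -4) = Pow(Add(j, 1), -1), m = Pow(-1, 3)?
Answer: Rational(2209, 9) ≈ 245.44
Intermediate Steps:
m = -1
Function('z')(j) = Add(4, Pow(Add(1, j), -1)) (Function('z')(j) = Add(4, Pow(Add(j, 1), -1)) = Add(4, Pow(Add(1, j), -1)))
L = Rational(-44, 3) (L = Mul(-4, Mul(Pow(Add(1, -4), -1), Add(5, Mul(4, -4)))) = Mul(-4, Mul(Pow(-3, -1), Add(5, -16))) = Mul(-4, Mul(Rational(-1, 3), -11)) = Mul(-4, Rational(11, 3)) = Rational(-44, 3) ≈ -14.667)
Pow(Add(m, L), 2) = Pow(Add(-1, Rational(-44, 3)), 2) = Pow(Rational(-47, 3), 2) = Rational(2209, 9)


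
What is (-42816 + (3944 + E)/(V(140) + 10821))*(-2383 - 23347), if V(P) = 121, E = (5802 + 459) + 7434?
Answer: 6026931299545/5471 ≈ 1.1016e+9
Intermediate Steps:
E = 13695 (E = 6261 + 7434 = 13695)
(-42816 + (3944 + E)/(V(140) + 10821))*(-2383 - 23347) = (-42816 + (3944 + 13695)/(121 + 10821))*(-2383 - 23347) = (-42816 + 17639/10942)*(-25730) = -468475033/10942*(-25730) = 6026931299545/5471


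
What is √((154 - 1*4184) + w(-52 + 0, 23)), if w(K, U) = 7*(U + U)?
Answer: 6*I*√103 ≈ 60.893*I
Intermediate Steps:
w(K, U) = 14*U (w(K, U) = 7*(2*U) = 14*U)
√((154 - 1*4184) + w(-52 + 0, 23)) = √((154 - 1*4184) + 14*23) = √((154 - 4184) + 322) = √(-4030 + 322) = √(-3708) = 6*I*√103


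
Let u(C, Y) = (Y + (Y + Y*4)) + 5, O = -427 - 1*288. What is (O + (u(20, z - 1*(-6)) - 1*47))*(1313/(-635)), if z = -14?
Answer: 211393/127 ≈ 1664.5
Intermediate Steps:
O = -715 (O = -427 - 288 = -715)
u(C, Y) = 5 + 6*Y (u(C, Y) = (Y + (Y + 4*Y)) + 5 = (Y + 5*Y) + 5 = 6*Y + 5 = 5 + 6*Y)
(O + (u(20, z - 1*(-6)) - 1*47))*(1313/(-635)) = (-715 + ((5 + 6*(-14 - 1*(-6))) - 1*47))*(1313/(-635)) = (-715 + ((5 + 6*(-14 + 6)) - 47))*(1313*(-1/635)) = (-715 + ((5 + 6*(-8)) - 47))*(-1313/635) = (-715 + ((5 - 48) - 47))*(-1313/635) = (-715 + (-43 - 47))*(-1313/635) = (-715 - 90)*(-1313/635) = -805*(-1313/635) = 211393/127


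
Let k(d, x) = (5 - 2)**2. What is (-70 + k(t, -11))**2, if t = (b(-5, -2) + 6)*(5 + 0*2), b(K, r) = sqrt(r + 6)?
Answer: 3721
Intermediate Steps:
b(K, r) = sqrt(6 + r)
t = 40 (t = (sqrt(6 - 2) + 6)*(5 + 0*2) = (sqrt(4) + 6)*(5 + 0) = (2 + 6)*5 = 8*5 = 40)
k(d, x) = 9 (k(d, x) = 3**2 = 9)
(-70 + k(t, -11))**2 = (-70 + 9)**2 = (-61)**2 = 3721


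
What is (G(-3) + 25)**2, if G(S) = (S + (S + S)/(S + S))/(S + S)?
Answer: 5776/9 ≈ 641.78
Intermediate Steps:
G(S) = (1 + S)/(2*S) (G(S) = (S + (2*S)/((2*S)))/((2*S)) = (S + (2*S)*(1/(2*S)))*(1/(2*S)) = (S + 1)*(1/(2*S)) = (1 + S)*(1/(2*S)) = (1 + S)/(2*S))
(G(-3) + 25)**2 = ((1/2)*(1 - 3)/(-3) + 25)**2 = ((1/2)*(-1/3)*(-2) + 25)**2 = (1/3 + 25)**2 = (76/3)**2 = 5776/9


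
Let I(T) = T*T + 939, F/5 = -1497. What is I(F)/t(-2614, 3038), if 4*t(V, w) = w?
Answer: 112052328/1519 ≈ 73767.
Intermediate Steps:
F = -7485 (F = 5*(-1497) = -7485)
t(V, w) = w/4
I(T) = 939 + T² (I(T) = T² + 939 = 939 + T²)
I(F)/t(-2614, 3038) = (939 + (-7485)²)/(((¼)*3038)) = (939 + 56025225)/(1519/2) = 56026164*(2/1519) = 112052328/1519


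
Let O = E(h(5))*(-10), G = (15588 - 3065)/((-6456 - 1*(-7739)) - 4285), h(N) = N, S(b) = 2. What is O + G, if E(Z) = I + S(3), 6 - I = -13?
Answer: -642943/3002 ≈ -214.17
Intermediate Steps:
I = 19 (I = 6 - 1*(-13) = 6 + 13 = 19)
E(Z) = 21 (E(Z) = 19 + 2 = 21)
G = -12523/3002 (G = 12523/((-6456 + 7739) - 4285) = 12523/(1283 - 4285) = 12523/(-3002) = 12523*(-1/3002) = -12523/3002 ≈ -4.1716)
O = -210 (O = 21*(-10) = -210)
O + G = -210 - 12523/3002 = -642943/3002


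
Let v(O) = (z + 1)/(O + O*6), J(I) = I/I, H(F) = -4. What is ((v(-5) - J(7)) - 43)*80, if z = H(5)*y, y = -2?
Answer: -24784/7 ≈ -3540.6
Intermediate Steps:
z = 8 (z = -4*(-2) = 8)
J(I) = 1
v(O) = 9/(7*O) (v(O) = (8 + 1)/(O + O*6) = 9/(O + 6*O) = 9/((7*O)) = 9*(1/(7*O)) = 9/(7*O))
((v(-5) - J(7)) - 43)*80 = (((9/7)/(-5) - 1*1) - 43)*80 = (((9/7)*(-⅕) - 1) - 43)*80 = ((-9/35 - 1) - 43)*80 = (-44/35 - 43)*80 = -1549/35*80 = -24784/7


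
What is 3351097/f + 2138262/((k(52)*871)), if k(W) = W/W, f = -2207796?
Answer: 4717927485065/1922990316 ≈ 2453.4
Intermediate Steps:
k(W) = 1
3351097/f + 2138262/((k(52)*871)) = 3351097/(-2207796) + 2138262/((1*871)) = 3351097*(-1/2207796) + 2138262/871 = -3351097/2207796 + 2138262*(1/871) = -3351097/2207796 + 2138262/871 = 4717927485065/1922990316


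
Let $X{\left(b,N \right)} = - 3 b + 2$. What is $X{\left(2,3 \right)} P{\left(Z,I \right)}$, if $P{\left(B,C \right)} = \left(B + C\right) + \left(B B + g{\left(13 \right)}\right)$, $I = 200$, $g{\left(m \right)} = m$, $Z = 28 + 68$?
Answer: $-38100$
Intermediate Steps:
$Z = 96$
$X{\left(b,N \right)} = 2 - 3 b$
$P{\left(B,C \right)} = 13 + B + C + B^{2}$ ($P{\left(B,C \right)} = \left(B + C\right) + \left(B B + 13\right) = \left(B + C\right) + \left(B^{2} + 13\right) = \left(B + C\right) + \left(13 + B^{2}\right) = 13 + B + C + B^{2}$)
$X{\left(2,3 \right)} P{\left(Z,I \right)} = \left(2 - 6\right) \left(13 + 96 + 200 + 96^{2}\right) = \left(2 - 6\right) \left(13 + 96 + 200 + 9216\right) = \left(-4\right) 9525 = -38100$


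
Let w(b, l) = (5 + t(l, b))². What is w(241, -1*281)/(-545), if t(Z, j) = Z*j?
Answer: -4585456656/545 ≈ -8.4137e+6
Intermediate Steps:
w(b, l) = (5 + b*l)² (w(b, l) = (5 + l*b)² = (5 + b*l)²)
w(241, -1*281)/(-545) = (5 + 241*(-1*281))²/(-545) = (5 + 241*(-281))²*(-1/545) = (5 - 67721)²*(-1/545) = (-67716)²*(-1/545) = 4585456656*(-1/545) = -4585456656/545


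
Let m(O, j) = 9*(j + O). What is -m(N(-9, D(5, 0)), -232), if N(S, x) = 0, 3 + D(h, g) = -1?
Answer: 2088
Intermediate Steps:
D(h, g) = -4 (D(h, g) = -3 - 1 = -4)
m(O, j) = 9*O + 9*j (m(O, j) = 9*(O + j) = 9*O + 9*j)
-m(N(-9, D(5, 0)), -232) = -(9*0 + 9*(-232)) = -(0 - 2088) = -1*(-2088) = 2088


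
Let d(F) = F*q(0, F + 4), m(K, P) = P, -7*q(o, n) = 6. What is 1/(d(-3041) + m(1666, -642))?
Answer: 7/13752 ≈ 0.00050902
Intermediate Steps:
q(o, n) = -6/7 (q(o, n) = -1/7*6 = -6/7)
d(F) = -6*F/7 (d(F) = F*(-6/7) = -6*F/7)
1/(d(-3041) + m(1666, -642)) = 1/(-6/7*(-3041) - 642) = 1/(18246/7 - 642) = 1/(13752/7) = 7/13752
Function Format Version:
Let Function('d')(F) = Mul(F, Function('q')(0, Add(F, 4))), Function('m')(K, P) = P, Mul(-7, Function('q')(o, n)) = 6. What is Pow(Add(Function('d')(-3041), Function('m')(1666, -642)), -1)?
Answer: Rational(7, 13752) ≈ 0.00050902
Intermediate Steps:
Function('q')(o, n) = Rational(-6, 7) (Function('q')(o, n) = Mul(Rational(-1, 7), 6) = Rational(-6, 7))
Function('d')(F) = Mul(Rational(-6, 7), F) (Function('d')(F) = Mul(F, Rational(-6, 7)) = Mul(Rational(-6, 7), F))
Pow(Add(Function('d')(-3041), Function('m')(1666, -642)), -1) = Pow(Add(Mul(Rational(-6, 7), -3041), -642), -1) = Pow(Add(Rational(18246, 7), -642), -1) = Pow(Rational(13752, 7), -1) = Rational(7, 13752)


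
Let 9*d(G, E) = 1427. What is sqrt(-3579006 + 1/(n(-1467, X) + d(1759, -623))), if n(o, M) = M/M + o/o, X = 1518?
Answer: I*sqrt(25858318305)/85 ≈ 1891.8*I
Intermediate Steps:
d(G, E) = 1427/9 (d(G, E) = (1/9)*1427 = 1427/9)
n(o, M) = 2 (n(o, M) = 1 + 1 = 2)
sqrt(-3579006 + 1/(n(-1467, X) + d(1759, -623))) = sqrt(-3579006 + 1/(2 + 1427/9)) = sqrt(-3579006 + 1/(1445/9)) = sqrt(-3579006 + 9/1445) = sqrt(-5171663661/1445) = I*sqrt(25858318305)/85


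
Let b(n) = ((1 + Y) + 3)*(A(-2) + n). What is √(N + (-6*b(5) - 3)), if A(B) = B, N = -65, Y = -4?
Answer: 2*I*√17 ≈ 8.2462*I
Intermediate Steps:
b(n) = 0 (b(n) = ((1 - 4) + 3)*(-2 + n) = (-3 + 3)*(-2 + n) = 0*(-2 + n) = 0)
√(N + (-6*b(5) - 3)) = √(-65 + (-6*0 - 3)) = √(-65 + (0 - 3)) = √(-65 - 3) = √(-68) = 2*I*√17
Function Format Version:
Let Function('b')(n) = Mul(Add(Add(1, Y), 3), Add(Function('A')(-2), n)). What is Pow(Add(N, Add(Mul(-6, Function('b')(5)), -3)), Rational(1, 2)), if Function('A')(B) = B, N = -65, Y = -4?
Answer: Mul(2, I, Pow(17, Rational(1, 2))) ≈ Mul(8.2462, I)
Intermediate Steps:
Function('b')(n) = 0 (Function('b')(n) = Mul(Add(Add(1, -4), 3), Add(-2, n)) = Mul(Add(-3, 3), Add(-2, n)) = Mul(0, Add(-2, n)) = 0)
Pow(Add(N, Add(Mul(-6, Function('b')(5)), -3)), Rational(1, 2)) = Pow(Add(-65, Add(Mul(-6, 0), -3)), Rational(1, 2)) = Pow(Add(-65, Add(0, -3)), Rational(1, 2)) = Pow(Add(-65, -3), Rational(1, 2)) = Pow(-68, Rational(1, 2)) = Mul(2, I, Pow(17, Rational(1, 2)))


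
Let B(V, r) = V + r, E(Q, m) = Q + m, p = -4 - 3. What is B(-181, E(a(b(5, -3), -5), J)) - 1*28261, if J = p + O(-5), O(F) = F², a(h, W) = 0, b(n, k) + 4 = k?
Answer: -28424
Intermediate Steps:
b(n, k) = -4 + k
p = -7
J = 18 (J = -7 + (-5)² = -7 + 25 = 18)
B(-181, E(a(b(5, -3), -5), J)) - 1*28261 = (-181 + (0 + 18)) - 1*28261 = (-181 + 18) - 28261 = -163 - 28261 = -28424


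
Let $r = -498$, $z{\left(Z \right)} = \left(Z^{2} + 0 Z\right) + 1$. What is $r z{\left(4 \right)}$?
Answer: $-8466$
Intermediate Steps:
$z{\left(Z \right)} = 1 + Z^{2}$ ($z{\left(Z \right)} = \left(Z^{2} + 0\right) + 1 = Z^{2} + 1 = 1 + Z^{2}$)
$r z{\left(4 \right)} = - 498 \left(1 + 4^{2}\right) = - 498 \left(1 + 16\right) = \left(-498\right) 17 = -8466$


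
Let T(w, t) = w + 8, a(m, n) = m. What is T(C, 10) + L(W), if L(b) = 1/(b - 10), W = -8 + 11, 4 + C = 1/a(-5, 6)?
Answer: 128/35 ≈ 3.6571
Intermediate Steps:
C = -21/5 (C = -4 + 1/(-5) = -4 - ⅕ = -21/5 ≈ -4.2000)
T(w, t) = 8 + w
W = 3
L(b) = 1/(-10 + b)
T(C, 10) + L(W) = (8 - 21/5) + 1/(-10 + 3) = 19/5 + 1/(-7) = 19/5 - ⅐ = 128/35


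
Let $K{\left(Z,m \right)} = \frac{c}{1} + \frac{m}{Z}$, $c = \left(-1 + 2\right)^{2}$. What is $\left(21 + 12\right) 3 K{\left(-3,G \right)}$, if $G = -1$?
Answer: $132$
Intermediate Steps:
$c = 1$ ($c = 1^{2} = 1$)
$K{\left(Z,m \right)} = 1 + \frac{m}{Z}$ ($K{\left(Z,m \right)} = 1 \cdot 1^{-1} + \frac{m}{Z} = 1 \cdot 1 + \frac{m}{Z} = 1 + \frac{m}{Z}$)
$\left(21 + 12\right) 3 K{\left(-3,G \right)} = \left(21 + 12\right) 3 \frac{-3 - 1}{-3} = 33 \cdot 3 \left(\left(- \frac{1}{3}\right) \left(-4\right)\right) = 99 \cdot \frac{4}{3} = 132$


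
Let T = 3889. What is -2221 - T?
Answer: -6110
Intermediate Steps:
-2221 - T = -2221 - 1*3889 = -2221 - 3889 = -6110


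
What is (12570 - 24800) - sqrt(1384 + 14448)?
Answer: -12230 - 2*sqrt(3958) ≈ -12356.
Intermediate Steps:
(12570 - 24800) - sqrt(1384 + 14448) = -12230 - sqrt(15832) = -12230 - 2*sqrt(3958)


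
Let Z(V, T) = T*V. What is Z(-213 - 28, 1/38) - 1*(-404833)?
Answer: 15383413/38 ≈ 4.0483e+5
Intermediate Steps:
Z(-213 - 28, 1/38) - 1*(-404833) = (-213 - 28)/38 - 1*(-404833) = (1/38)*(-241) + 404833 = -241/38 + 404833 = 15383413/38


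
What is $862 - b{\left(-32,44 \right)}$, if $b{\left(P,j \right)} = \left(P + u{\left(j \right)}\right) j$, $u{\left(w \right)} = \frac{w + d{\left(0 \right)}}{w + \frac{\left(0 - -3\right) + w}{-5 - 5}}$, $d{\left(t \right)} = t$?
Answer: $\frac{872750}{393} \approx 2220.7$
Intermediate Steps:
$u{\left(w \right)} = \frac{w}{- \frac{3}{10} + \frac{9 w}{10}}$ ($u{\left(w \right)} = \frac{w + 0}{w + \frac{\left(0 - -3\right) + w}{-5 - 5}} = \frac{w}{w + \frac{\left(0 + 3\right) + w}{-10}} = \frac{w}{w + \left(3 + w\right) \left(- \frac{1}{10}\right)} = \frac{w}{w - \left(\frac{3}{10} + \frac{w}{10}\right)} = \frac{w}{- \frac{3}{10} + \frac{9 w}{10}}$)
$b{\left(P,j \right)} = j \left(P + \frac{10 j}{3 \left(-1 + 3 j\right)}\right)$ ($b{\left(P,j \right)} = \left(P + \frac{10 j}{3 \left(-1 + 3 j\right)}\right) j = j \left(P + \frac{10 j}{3 \left(-1 + 3 j\right)}\right)$)
$862 - b{\left(-32,44 \right)} = 862 - \frac{1}{3} \cdot 44 \frac{1}{-1 + 3 \cdot 44} \left(10 \cdot 44 + 3 \left(-32\right) \left(-1 + 3 \cdot 44\right)\right) = 862 - \frac{1}{3} \cdot 44 \frac{1}{-1 + 132} \left(440 + 3 \left(-32\right) \left(-1 + 132\right)\right) = 862 - \frac{1}{3} \cdot 44 \cdot \frac{1}{131} \left(440 + 3 \left(-32\right) 131\right) = 862 - \frac{1}{3} \cdot 44 \cdot \frac{1}{131} \left(440 - 12576\right) = 862 - \frac{1}{3} \cdot 44 \cdot \frac{1}{131} \left(-12136\right) = 862 - - \frac{533984}{393} = 862 + \frac{533984}{393} = \frac{872750}{393}$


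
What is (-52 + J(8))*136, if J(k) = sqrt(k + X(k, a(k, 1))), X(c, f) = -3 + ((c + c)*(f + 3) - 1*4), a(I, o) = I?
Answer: -7072 + 136*sqrt(177) ≈ -5262.6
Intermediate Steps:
X(c, f) = -7 + 2*c*(3 + f) (X(c, f) = -3 + ((2*c)*(3 + f) - 4) = -3 + (2*c*(3 + f) - 4) = -3 + (-4 + 2*c*(3 + f)) = -7 + 2*c*(3 + f))
J(k) = sqrt(-7 + 2*k**2 + 7*k) (J(k) = sqrt(k + (-7 + 6*k + 2*k*k)) = sqrt(k + (-7 + 6*k + 2*k**2)) = sqrt(k + (-7 + 2*k**2 + 6*k)) = sqrt(-7 + 2*k**2 + 7*k))
(-52 + J(8))*136 = (-52 + sqrt(-7 + 2*8**2 + 7*8))*136 = (-52 + sqrt(-7 + 2*64 + 56))*136 = (-52 + sqrt(-7 + 128 + 56))*136 = (-52 + sqrt(177))*136 = -7072 + 136*sqrt(177)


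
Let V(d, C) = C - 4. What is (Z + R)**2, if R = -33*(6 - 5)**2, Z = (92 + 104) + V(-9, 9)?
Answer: 28224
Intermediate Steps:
V(d, C) = -4 + C
Z = 201 (Z = (92 + 104) + (-4 + 9) = 196 + 5 = 201)
R = -33 (R = -33*1**2 = -33*1 = -33)
(Z + R)**2 = (201 - 33)**2 = 168**2 = 28224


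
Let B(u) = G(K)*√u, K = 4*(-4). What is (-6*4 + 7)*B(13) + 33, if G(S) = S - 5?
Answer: 33 + 357*√13 ≈ 1320.2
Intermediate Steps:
K = -16
G(S) = -5 + S
B(u) = -21*√u (B(u) = (-5 - 16)*√u = -21*√u)
(-6*4 + 7)*B(13) + 33 = (-6*4 + 7)*(-21*√13) + 33 = (-24 + 7)*(-21*√13) + 33 = -(-357)*√13 + 33 = 357*√13 + 33 = 33 + 357*√13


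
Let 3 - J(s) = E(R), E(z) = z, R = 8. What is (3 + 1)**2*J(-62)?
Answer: -80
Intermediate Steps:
J(s) = -5 (J(s) = 3 - 1*8 = 3 - 8 = -5)
(3 + 1)**2*J(-62) = (3 + 1)**2*(-5) = 4**2*(-5) = 16*(-5) = -80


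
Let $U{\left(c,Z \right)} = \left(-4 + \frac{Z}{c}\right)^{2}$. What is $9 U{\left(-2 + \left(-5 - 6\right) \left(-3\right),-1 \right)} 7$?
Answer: $\frac{984375}{961} \approx 1024.3$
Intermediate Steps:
$9 U{\left(-2 + \left(-5 - 6\right) \left(-3\right),-1 \right)} 7 = 9 \frac{\left(-1 - 4 \left(-2 + \left(-5 - 6\right) \left(-3\right)\right)\right)^{2}}{\left(-2 + \left(-5 - 6\right) \left(-3\right)\right)^{2}} \cdot 7 = 9 \frac{\left(-1 - 4 \left(-2 - -33\right)\right)^{2}}{\left(-2 - -33\right)^{2}} \cdot 7 = 9 \frac{\left(-1 - 4 \left(-2 + 33\right)\right)^{2}}{\left(-2 + 33\right)^{2}} \cdot 7 = 9 \frac{\left(-1 - 124\right)^{2}}{961} \cdot 7 = 9 \frac{\left(-125\right)^{2}}{961} \cdot 7 = 9 \cdot \frac{1}{961} \cdot 15625 \cdot 7 = 9 \cdot \frac{15625}{961} \cdot 7 = \frac{140625}{961} \cdot 7 = \frac{984375}{961}$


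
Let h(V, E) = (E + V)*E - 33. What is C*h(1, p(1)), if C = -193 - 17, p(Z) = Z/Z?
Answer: 6510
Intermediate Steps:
p(Z) = 1
C = -210
h(V, E) = -33 + E*(E + V) (h(V, E) = E*(E + V) - 33 = -33 + E*(E + V))
C*h(1, p(1)) = -210*(-33 + 1² + 1*1) = -210*(-33 + 1 + 1) = -210*(-31) = 6510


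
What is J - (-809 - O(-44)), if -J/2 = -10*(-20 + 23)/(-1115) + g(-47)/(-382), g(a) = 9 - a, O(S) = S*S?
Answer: 116927981/42593 ≈ 2745.2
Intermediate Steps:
O(S) = S²
J = 10196/42593 (J = -2*(-10*(-20 + 23)/(-1115) + (9 - 1*(-47))/(-382)) = -2*(-10*3*(-1/1115) + (9 + 47)*(-1/382)) = -2*(-30*(-1/1115) + 56*(-1/382)) = -2*(6/223 - 28/191) = -2*(-5098/42593) = 10196/42593 ≈ 0.23938)
J - (-809 - O(-44)) = 10196/42593 - (-809 - 1*(-44)²) = 10196/42593 - (-809 - 1*1936) = 10196/42593 - (-809 - 1936) = 10196/42593 - 1*(-2745) = 10196/42593 + 2745 = 116927981/42593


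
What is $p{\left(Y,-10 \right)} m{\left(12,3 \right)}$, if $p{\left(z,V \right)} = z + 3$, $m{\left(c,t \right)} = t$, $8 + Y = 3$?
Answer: $-6$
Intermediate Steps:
$Y = -5$ ($Y = -8 + 3 = -5$)
$p{\left(z,V \right)} = 3 + z$
$p{\left(Y,-10 \right)} m{\left(12,3 \right)} = \left(3 - 5\right) 3 = \left(-2\right) 3 = -6$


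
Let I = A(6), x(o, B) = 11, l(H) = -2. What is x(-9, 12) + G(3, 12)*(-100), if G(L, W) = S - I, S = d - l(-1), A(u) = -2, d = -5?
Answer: 111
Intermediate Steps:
S = -3 (S = -5 - 1*(-2) = -5 + 2 = -3)
I = -2
G(L, W) = -1 (G(L, W) = -3 - 1*(-2) = -3 + 2 = -1)
x(-9, 12) + G(3, 12)*(-100) = 11 - 1*(-100) = 11 + 100 = 111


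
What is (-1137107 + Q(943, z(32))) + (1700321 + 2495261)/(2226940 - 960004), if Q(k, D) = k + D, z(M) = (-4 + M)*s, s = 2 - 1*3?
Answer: -719739176065/633468 ≈ -1.1362e+6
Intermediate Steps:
s = -1 (s = 2 - 3 = -1)
z(M) = 4 - M (z(M) = (-4 + M)*(-1) = 4 - M)
Q(k, D) = D + k
(-1137107 + Q(943, z(32))) + (1700321 + 2495261)/(2226940 - 960004) = (-1137107 + ((4 - 1*32) + 943)) + (1700321 + 2495261)/(2226940 - 960004) = (-1137107 + ((4 - 32) + 943)) + 4195582/1266936 = (-1137107 + (-28 + 943)) + 4195582*(1/1266936) = (-1137107 + 915) + 2097791/633468 = -1136192 + 2097791/633468 = -719739176065/633468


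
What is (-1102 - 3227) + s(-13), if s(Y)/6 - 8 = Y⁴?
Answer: 167085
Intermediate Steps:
s(Y) = 48 + 6*Y⁴
(-1102 - 3227) + s(-13) = (-1102 - 3227) + (48 + 6*(-13)⁴) = -4329 + (48 + 6*28561) = -4329 + (48 + 171366) = -4329 + 171414 = 167085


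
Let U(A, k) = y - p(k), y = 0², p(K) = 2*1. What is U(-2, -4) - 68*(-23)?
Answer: 1562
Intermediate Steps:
p(K) = 2
y = 0
U(A, k) = -2 (U(A, k) = 0 - 1*2 = 0 - 2 = -2)
U(-2, -4) - 68*(-23) = -2 - 68*(-23) = -2 + 1564 = 1562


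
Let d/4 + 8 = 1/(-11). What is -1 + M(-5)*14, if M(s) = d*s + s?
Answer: 24139/11 ≈ 2194.5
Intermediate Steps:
d = -356/11 (d = -32 + 4/(-11) = -32 + 4*(-1/11) = -32 - 4/11 = -356/11 ≈ -32.364)
M(s) = -345*s/11 (M(s) = -356*s/11 + s = -345*s/11)
-1 + M(-5)*14 = -1 - 345/11*(-5)*14 = -1 + (1725/11)*14 = -1 + 24150/11 = 24139/11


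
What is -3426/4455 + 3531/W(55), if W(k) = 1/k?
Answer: 288393283/1485 ≈ 1.9420e+5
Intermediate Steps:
-3426/4455 + 3531/W(55) = -3426/4455 + 3531/(1/55) = -3426*1/4455 + 3531/(1/55) = -1142/1485 + 3531*55 = -1142/1485 + 194205 = 288393283/1485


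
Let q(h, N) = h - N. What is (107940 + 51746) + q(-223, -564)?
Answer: 160027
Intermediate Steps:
(107940 + 51746) + q(-223, -564) = (107940 + 51746) + (-223 - 1*(-564)) = 159686 + (-223 + 564) = 159686 + 341 = 160027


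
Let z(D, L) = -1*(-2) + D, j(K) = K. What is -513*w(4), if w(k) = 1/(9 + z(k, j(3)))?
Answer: -171/5 ≈ -34.200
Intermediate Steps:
z(D, L) = 2 + D
w(k) = 1/(11 + k) (w(k) = 1/(9 + (2 + k)) = 1/(11 + k))
-513*w(4) = -513/(11 + 4) = -513/15 = -513*1/15 = -171/5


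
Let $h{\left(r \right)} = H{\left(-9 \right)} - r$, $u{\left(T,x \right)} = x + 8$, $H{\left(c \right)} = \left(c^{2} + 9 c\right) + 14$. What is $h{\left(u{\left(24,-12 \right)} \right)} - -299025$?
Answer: $299043$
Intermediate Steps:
$H{\left(c \right)} = 14 + c^{2} + 9 c$
$u{\left(T,x \right)} = 8 + x$
$h{\left(r \right)} = 14 - r$ ($h{\left(r \right)} = \left(14 + \left(-9\right)^{2} + 9 \left(-9\right)\right) - r = \left(14 + 81 - 81\right) - r = 14 - r$)
$h{\left(u{\left(24,-12 \right)} \right)} - -299025 = \left(14 - \left(8 - 12\right)\right) - -299025 = \left(14 - -4\right) + 299025 = \left(14 + 4\right) + 299025 = 18 + 299025 = 299043$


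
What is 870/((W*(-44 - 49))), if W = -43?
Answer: 290/1333 ≈ 0.21755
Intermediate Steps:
870/((W*(-44 - 49))) = 870/((-43*(-44 - 49))) = 870/((-43*(-93))) = 870/3999 = 870*(1/3999) = 290/1333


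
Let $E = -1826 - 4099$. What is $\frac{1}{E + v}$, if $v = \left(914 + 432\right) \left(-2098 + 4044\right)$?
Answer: $\frac{1}{2613391} \approx 3.8264 \cdot 10^{-7}$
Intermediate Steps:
$E = -5925$
$v = 2619316$ ($v = 1346 \cdot 1946 = 2619316$)
$\frac{1}{E + v} = \frac{1}{-5925 + 2619316} = \frac{1}{2613391}$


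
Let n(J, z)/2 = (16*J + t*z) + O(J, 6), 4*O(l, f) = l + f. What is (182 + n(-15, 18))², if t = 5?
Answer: 60025/4 ≈ 15006.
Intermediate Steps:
O(l, f) = f/4 + l/4 (O(l, f) = (l + f)/4 = (f + l)/4 = f/4 + l/4)
n(J, z) = 3 + 10*z + 65*J/2 (n(J, z) = 2*((16*J + 5*z) + ((¼)*6 + J/4)) = 2*((5*z + 16*J) + (3/2 + J/4)) = 2*(3/2 + 5*z + 65*J/4) = 3 + 10*z + 65*J/2)
(182 + n(-15, 18))² = (182 + (3 + 10*18 + (65/2)*(-15)))² = (182 + (3 + 180 - 975/2))² = (182 - 609/2)² = (-245/2)² = 60025/4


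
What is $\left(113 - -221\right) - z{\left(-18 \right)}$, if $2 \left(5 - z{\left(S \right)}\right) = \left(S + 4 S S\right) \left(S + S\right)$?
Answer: $-22675$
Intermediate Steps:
$z{\left(S \right)} = 5 - S \left(S + 4 S^{2}\right)$ ($z{\left(S \right)} = 5 - \frac{\left(S + 4 S S\right) \left(S + S\right)}{2} = 5 - \frac{\left(S + 4 S^{2}\right) 2 S}{2} = 5 - \frac{2 S \left(S + 4 S^{2}\right)}{2} = 5 - S \left(S + 4 S^{2}\right)$)
$\left(113 - -221\right) - z{\left(-18 \right)} = \left(113 - -221\right) - \left(5 - \left(-18\right)^{2} - 4 \left(-18\right)^{3}\right) = \left(113 + 221\right) - \left(5 - 324 - -23328\right) = 334 - \left(5 - 324 + 23328\right) = 334 - 23009 = -22675$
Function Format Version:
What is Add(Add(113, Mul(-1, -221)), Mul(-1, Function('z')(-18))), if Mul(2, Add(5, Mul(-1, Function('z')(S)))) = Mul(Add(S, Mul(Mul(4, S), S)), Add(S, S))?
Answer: -22675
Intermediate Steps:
Function('z')(S) = Add(5, Mul(-1, S, Add(S, Mul(4, Pow(S, 2))))) (Function('z')(S) = Add(5, Mul(Rational(-1, 2), Mul(Add(S, Mul(Mul(4, S), S)), Add(S, S)))) = Add(5, Mul(Rational(-1, 2), Mul(Add(S, Mul(4, Pow(S, 2))), Mul(2, S)))) = Add(5, Mul(Rational(-1, 2), Mul(2, S, Add(S, Mul(4, Pow(S, 2)))))) = Add(5, Mul(-1, S, Add(S, Mul(4, Pow(S, 2))))))
Add(Add(113, Mul(-1, -221)), Mul(-1, Function('z')(-18))) = Add(Add(113, Mul(-1, -221)), Mul(-1, Add(5, Mul(-1, Pow(-18, 2)), Mul(-4, Pow(-18, 3))))) = Add(Add(113, 221), Mul(-1, Add(5, Mul(-1, 324), Mul(-4, -5832)))) = Add(334, Mul(-1, Add(5, -324, 23328))) = Add(334, Mul(-1, 23009)) = Add(334, -23009) = -22675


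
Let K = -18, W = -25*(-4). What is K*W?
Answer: -1800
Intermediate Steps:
W = 100
K*W = -18*100 = -1800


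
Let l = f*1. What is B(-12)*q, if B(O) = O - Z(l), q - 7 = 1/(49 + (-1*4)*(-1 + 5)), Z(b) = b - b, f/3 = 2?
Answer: -928/11 ≈ -84.364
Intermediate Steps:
f = 6 (f = 3*2 = 6)
l = 6 (l = 6*1 = 6)
Z(b) = 0
q = 232/33 (q = 7 + 1/(49 + (-1*4)*(-1 + 5)) = 7 + 1/(49 - 4*4) = 7 + 1/(49 - 16) = 7 + 1/33 = 232/33 ≈ 7.0303)
B(O) = O (B(O) = O - 1*0 = O + 0 = O)
B(-12)*q = -12*232/33 = -928/11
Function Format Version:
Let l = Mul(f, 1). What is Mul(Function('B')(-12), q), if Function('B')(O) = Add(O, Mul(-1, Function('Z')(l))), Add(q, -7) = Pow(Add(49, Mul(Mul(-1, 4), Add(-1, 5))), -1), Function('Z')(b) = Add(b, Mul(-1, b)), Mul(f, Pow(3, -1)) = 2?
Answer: Rational(-928, 11) ≈ -84.364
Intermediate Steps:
f = 6 (f = Mul(3, 2) = 6)
l = 6 (l = Mul(6, 1) = 6)
Function('Z')(b) = 0
q = Rational(232, 33) (q = Add(7, Pow(Add(49, Mul(Mul(-1, 4), Add(-1, 5))), -1)) = Add(7, Pow(Add(49, Mul(-4, 4)), -1)) = Add(7, Pow(Add(49, -16), -1)) = Add(7, Pow(33, -1)) = Add(7, Rational(1, 33)) = Rational(232, 33) ≈ 7.0303)
Function('B')(O) = O (Function('B')(O) = Add(O, Mul(-1, 0)) = Add(O, 0) = O)
Mul(Function('B')(-12), q) = Mul(-12, Rational(232, 33)) = Rational(-928, 11)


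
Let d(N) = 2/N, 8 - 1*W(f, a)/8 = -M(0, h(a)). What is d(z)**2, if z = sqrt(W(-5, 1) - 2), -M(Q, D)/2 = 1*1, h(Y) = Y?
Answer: 2/23 ≈ 0.086957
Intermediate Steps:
M(Q, D) = -2
W(f, a) = 48 (W(f, a) = 64 - (-8)*(-2) = 64 - 8*2 = 64 - 16 = 48)
z = sqrt(46) (z = sqrt(48 - 2) = sqrt(46) ≈ 6.7823)
d(z)**2 = (2/(sqrt(46)))**2 = (2*(sqrt(46)/46))**2 = (sqrt(46)/23)**2 = 2/23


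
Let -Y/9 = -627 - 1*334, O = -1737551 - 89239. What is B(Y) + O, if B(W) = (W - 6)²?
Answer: 72874659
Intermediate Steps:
O = -1826790
Y = 8649 (Y = -9*(-627 - 1*334) = -9*(-627 - 334) = -9*(-961) = 8649)
B(W) = (-6 + W)²
B(Y) + O = (-6 + 8649)² - 1826790 = 8643² - 1826790 = 74701449 - 1826790 = 72874659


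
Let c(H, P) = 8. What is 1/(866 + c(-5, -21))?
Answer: 1/874 ≈ 0.0011442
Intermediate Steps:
1/(866 + c(-5, -21)) = 1/(866 + 8) = 1/874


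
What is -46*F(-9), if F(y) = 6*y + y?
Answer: 2898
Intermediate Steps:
F(y) = 7*y
-46*F(-9) = -322*(-9) = -46*(-63) = 2898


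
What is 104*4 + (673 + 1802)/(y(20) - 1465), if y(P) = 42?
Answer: 589493/1423 ≈ 414.26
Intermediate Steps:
104*4 + (673 + 1802)/(y(20) - 1465) = 104*4 + (673 + 1802)/(42 - 1465) = 416 + 2475/(-1423) = 416 + 2475*(-1/1423) = 416 - 2475/1423 = 589493/1423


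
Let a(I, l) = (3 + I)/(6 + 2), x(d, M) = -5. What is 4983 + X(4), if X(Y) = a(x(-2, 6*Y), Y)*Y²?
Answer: 4979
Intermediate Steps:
a(I, l) = 3/8 + I/8 (a(I, l) = (3 + I)/8 = (3 + I)*(⅛) = 3/8 + I/8)
X(Y) = -Y²/4 (X(Y) = (3/8 + (⅛)*(-5))*Y² = (3/8 - 5/8)*Y² = -Y²/4)
4983 + X(4) = 4983 - ¼*4² = 4983 - ¼*16 = 4983 - 4 = 4979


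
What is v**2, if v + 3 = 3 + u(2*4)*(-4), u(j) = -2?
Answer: 64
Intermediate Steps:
v = 8 (v = -3 + (3 - 2*(-4)) = -3 + (3 + 8) = -3 + 11 = 8)
v**2 = 8**2 = 64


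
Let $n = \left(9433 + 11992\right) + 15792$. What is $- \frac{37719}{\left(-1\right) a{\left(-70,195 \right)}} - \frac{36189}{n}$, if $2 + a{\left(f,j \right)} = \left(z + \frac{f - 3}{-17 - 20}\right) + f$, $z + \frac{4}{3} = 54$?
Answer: $- \frac{155890206756}{71717159} \approx -2173.7$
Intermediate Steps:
$z = \frac{158}{3}$ ($z = - \frac{4}{3} + 54 = \frac{158}{3} \approx 52.667$)
$a{\left(f,j \right)} = \frac{5633}{111} + \frac{36 f}{37}$ ($a{\left(f,j \right)} = -2 + \left(\left(\frac{158}{3} + \frac{f - 3}{-17 - 20}\right) + f\right) = -2 + \left(\left(\frac{158}{3} + \frac{-3 + f}{-37}\right) + f\right) = -2 + \left(\left(\frac{158}{3} + \left(-3 + f\right) \left(- \frac{1}{37}\right)\right) + f\right) = -2 + \left(\left(\frac{158}{3} - \left(- \frac{3}{37} + \frac{f}{37}\right)\right) + f\right) = -2 + \left(\left(\frac{5855}{111} - \frac{f}{37}\right) + f\right) = -2 + \left(\frac{5855}{111} + \frac{36 f}{37}\right) = \frac{5633}{111} + \frac{36 f}{37}$)
$n = 37217$ ($n = 21425 + 15792 = 37217$)
$- \frac{37719}{\left(-1\right) a{\left(-70,195 \right)}} - \frac{36189}{n} = - \frac{37719}{\left(-1\right) \left(\frac{5633}{111} + \frac{36}{37} \left(-70\right)\right)} - \frac{36189}{37217} = - \frac{37719}{\left(-1\right) \left(\frac{5633}{111} - \frac{2520}{37}\right)} - \frac{36189}{37217} = - \frac{37719}{\left(-1\right) \left(- \frac{1927}{111}\right)} - \frac{36189}{37217} = - \frac{37719}{\frac{1927}{111}} - \frac{36189}{37217} = \left(-37719\right) \frac{111}{1927} - \frac{36189}{37217} = - \frac{4186809}{1927} - \frac{36189}{37217} = - \frac{155890206756}{71717159}$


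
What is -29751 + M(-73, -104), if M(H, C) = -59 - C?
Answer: -29706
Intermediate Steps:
-29751 + M(-73, -104) = -29751 + (-59 - 1*(-104)) = -29751 + (-59 + 104) = -29751 + 45 = -29706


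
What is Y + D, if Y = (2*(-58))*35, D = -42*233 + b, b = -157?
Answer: -14003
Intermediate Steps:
D = -9943 (D = -42*233 - 157 = -9786 - 157 = -9943)
Y = -4060 (Y = -116*35 = -4060)
Y + D = -4060 - 9943 = -14003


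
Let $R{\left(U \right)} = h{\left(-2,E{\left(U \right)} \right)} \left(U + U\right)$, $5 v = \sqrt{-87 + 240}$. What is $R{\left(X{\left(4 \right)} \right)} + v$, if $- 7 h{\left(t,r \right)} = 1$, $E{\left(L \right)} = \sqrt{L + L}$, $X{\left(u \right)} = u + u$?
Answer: $- \frac{16}{7} + \frac{3 \sqrt{17}}{5} \approx 0.18815$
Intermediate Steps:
$X{\left(u \right)} = 2 u$
$v = \frac{3 \sqrt{17}}{5}$ ($v = \frac{\sqrt{-87 + 240}}{5} = \frac{\sqrt{153}}{5} = \frac{3 \sqrt{17}}{5} \approx 2.4739$)
$E{\left(L \right)} = \sqrt{2} \sqrt{L}$ ($E{\left(L \right)} = \sqrt{2 L} = \sqrt{2} \sqrt{L}$)
$h{\left(t,r \right)} = - \frac{1}{7}$ ($h{\left(t,r \right)} = \left(- \frac{1}{7}\right) 1 = - \frac{1}{7}$)
$R{\left(U \right)} = - \frac{2 U}{7}$ ($R{\left(U \right)} = - \frac{U + U}{7} = - \frac{2 U}{7}$)
$R{\left(X{\left(4 \right)} \right)} + v = - \frac{2 \cdot 2 \cdot 4}{7} + \frac{3 \sqrt{17}}{5} = \left(- \frac{2}{7}\right) 8 + \frac{3 \sqrt{17}}{5} = - \frac{16}{7} + \frac{3 \sqrt{17}}{5}$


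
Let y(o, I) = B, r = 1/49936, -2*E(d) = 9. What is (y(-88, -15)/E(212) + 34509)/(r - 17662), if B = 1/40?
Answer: -77545851596/39688633395 ≈ -1.9539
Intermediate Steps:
B = 1/40 ≈ 0.025000
E(d) = -9/2 (E(d) = -1/2*9 = -9/2)
r = 1/49936 ≈ 2.0026e-5
y(o, I) = 1/40
(y(-88, -15)/E(212) + 34509)/(r - 17662) = (1/(40*(-9/2)) + 34509)/(1/49936 - 17662) = ((1/40)*(-2/9) + 34509)/(-881969631/49936) = (-1/180 + 34509)*(-49936/881969631) = (6211619/180)*(-49936/881969631) = -77545851596/39688633395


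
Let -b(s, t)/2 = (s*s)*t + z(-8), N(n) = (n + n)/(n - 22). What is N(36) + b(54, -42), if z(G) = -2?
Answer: 1714672/7 ≈ 2.4495e+5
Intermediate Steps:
N(n) = 2*n/(-22 + n) (N(n) = (2*n)/(-22 + n) = 2*n/(-22 + n))
b(s, t) = 4 - 2*t*s**2 (b(s, t) = -2*((s*s)*t - 2) = -2*(s**2*t - 2) = -2*(t*s**2 - 2) = -2*(-2 + t*s**2) = 4 - 2*t*s**2)
N(36) + b(54, -42) = 2*36/(-22 + 36) + (4 - 2*(-42)*54**2) = 2*36/14 + (4 - 2*(-42)*2916) = 2*36*(1/14) + (4 + 244944) = 36/7 + 244948 = 1714672/7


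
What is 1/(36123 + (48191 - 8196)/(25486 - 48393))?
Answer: 22907/827429566 ≈ 2.7685e-5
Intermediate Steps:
1/(36123 + (48191 - 8196)/(25486 - 48393)) = 1/(36123 + 39995/(-22907)) = 1/(36123 + 39995*(-1/22907)) = 1/(36123 - 39995/22907) = 1/(827429566/22907) = 22907/827429566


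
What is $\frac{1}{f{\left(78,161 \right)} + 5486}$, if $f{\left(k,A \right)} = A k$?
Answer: $\frac{1}{18044} \approx 5.542 \cdot 10^{-5}$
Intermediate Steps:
$\frac{1}{f{\left(78,161 \right)} + 5486} = \frac{1}{161 \cdot 78 + 5486} = \frac{1}{12558 + 5486} = \frac{1}{18044}$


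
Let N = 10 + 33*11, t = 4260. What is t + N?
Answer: 4633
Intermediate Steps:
N = 373 (N = 10 + 363 = 373)
t + N = 4260 + 373 = 4633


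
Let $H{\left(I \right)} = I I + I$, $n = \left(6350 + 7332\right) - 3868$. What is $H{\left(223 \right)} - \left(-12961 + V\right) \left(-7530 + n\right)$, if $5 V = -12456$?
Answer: $\frac{176713884}{5} \approx 3.5343 \cdot 10^{7}$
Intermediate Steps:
$V = - \frac{12456}{5}$ ($V = \frac{1}{5} \left(-12456\right) = - \frac{12456}{5} \approx -2491.2$)
$n = 9814$ ($n = 13682 - 3868 = 9814$)
$H{\left(I \right)} = I + I^{2}$ ($H{\left(I \right)} = I^{2} + I = I + I^{2}$)
$H{\left(223 \right)} - \left(-12961 + V\right) \left(-7530 + n\right) = 223 \left(1 + 223\right) - \left(-12961 - \frac{12456}{5}\right) \left(-7530 + 9814\right) = 223 \cdot 224 - \left(- \frac{77261}{5}\right) 2284 = 49952 - - \frac{176464124}{5} = 49952 + \frac{176464124}{5} = \frac{176713884}{5}$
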